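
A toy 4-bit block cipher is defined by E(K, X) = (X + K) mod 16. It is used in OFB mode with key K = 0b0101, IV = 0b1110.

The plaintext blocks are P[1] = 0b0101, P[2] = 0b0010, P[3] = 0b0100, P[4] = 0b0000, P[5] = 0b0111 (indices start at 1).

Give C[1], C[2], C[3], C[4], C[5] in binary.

C[1] = 0b0110, C[2] = 0b1010, C[3] = 0b1001, C[4] = 0b0010, C[5] = 0b0000

OFB encryption: S_i = E(K, S_{i−1}) with S_{0} = IV; C_i = P_i ⊕ S_i.
C[1]: S = E(K, 0b1110) = 0b0011; 0b0101 ⊕ 0b0011 = 0b0110.
C[2]: S = E(K, 0b0011) = 0b1000; 0b0010 ⊕ 0b1000 = 0b1010.
C[3]: S = E(K, 0b1000) = 0b1101; 0b0100 ⊕ 0b1101 = 0b1001.
C[4]: S = E(K, 0b1101) = 0b0010; 0b0000 ⊕ 0b0010 = 0b0010.
C[5]: S = E(K, 0b0010) = 0b0111; 0b0111 ⊕ 0b0111 = 0b0000.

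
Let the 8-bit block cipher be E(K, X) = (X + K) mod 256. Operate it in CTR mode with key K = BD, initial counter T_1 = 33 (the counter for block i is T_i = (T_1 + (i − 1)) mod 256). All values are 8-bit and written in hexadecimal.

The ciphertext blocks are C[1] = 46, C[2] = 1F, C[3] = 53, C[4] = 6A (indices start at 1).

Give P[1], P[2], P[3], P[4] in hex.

P[1] = B6, P[2] = EE, P[3] = A1, P[4] = 99

CTR decryption: S_i = E(K, T_i) where T_i is the counter for block i; P_i = C_i ⊕ S_i.
P[1]: T = 33, S = E(K, T) = F0; 46 ⊕ F0 = B6.
P[2]: T = 34, S = E(K, T) = F1; 1F ⊕ F1 = EE.
P[3]: T = 35, S = E(K, T) = F2; 53 ⊕ F2 = A1.
P[4]: T = 36, S = E(K, T) = F3; 6A ⊕ F3 = 99.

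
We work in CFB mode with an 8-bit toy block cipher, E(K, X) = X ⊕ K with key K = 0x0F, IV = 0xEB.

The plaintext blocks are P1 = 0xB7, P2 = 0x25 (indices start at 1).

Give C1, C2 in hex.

C1 = 0x53, C2 = 0x79

CFB encryption: C_i = P_i ⊕ E(K, C_{i−1}), with C_{0} = IV.
C1: E(K, 0xEB) = 0xE4; 0xB7 ⊕ 0xE4 = 0x53.
C2: E(K, 0x53) = 0x5C; 0x25 ⊕ 0x5C = 0x79.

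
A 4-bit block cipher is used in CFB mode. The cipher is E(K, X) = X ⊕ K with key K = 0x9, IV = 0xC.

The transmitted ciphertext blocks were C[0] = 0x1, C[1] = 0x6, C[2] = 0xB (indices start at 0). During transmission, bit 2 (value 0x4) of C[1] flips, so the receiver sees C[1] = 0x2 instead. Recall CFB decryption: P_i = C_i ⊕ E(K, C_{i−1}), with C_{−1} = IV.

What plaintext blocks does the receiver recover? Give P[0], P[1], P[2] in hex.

Only C[1] changed, to 0x2. In CFB, a change in C_i flips the same bit in P_i and garbles P_{i+1}. Decrypting the received ciphertext:
P[0]: E(K, 0xC) = 0x5; 0x1 ⊕ 0x5 = 0x4.
P[1]: E(K, 0x1) = 0x8; 0x2 ⊕ 0x8 = 0xA.
P[2]: E(K, 0x2) = 0xB; 0xB ⊕ 0xB = 0x0.
Blocks that differ from the original plaintext: P[1], P[2].

P[0] = 0x4, P[1] = 0xA, P[2] = 0x0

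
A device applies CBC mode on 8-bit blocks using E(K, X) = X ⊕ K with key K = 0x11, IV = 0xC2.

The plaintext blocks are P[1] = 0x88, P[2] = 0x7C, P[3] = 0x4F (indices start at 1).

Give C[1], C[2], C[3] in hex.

CBC encryption: C_i = E(K, P_i ⊕ C_{i−1}), with C_{0} = IV.
C[1]: P[1] ⊕ 0xC2 = 0x4A; E(K, 0x4A) = 0x5B.
C[2]: P[2] ⊕ 0x5B = 0x27; E(K, 0x27) = 0x36.
C[3]: P[3] ⊕ 0x36 = 0x79; E(K, 0x79) = 0x68.

C[1] = 0x5B, C[2] = 0x36, C[3] = 0x68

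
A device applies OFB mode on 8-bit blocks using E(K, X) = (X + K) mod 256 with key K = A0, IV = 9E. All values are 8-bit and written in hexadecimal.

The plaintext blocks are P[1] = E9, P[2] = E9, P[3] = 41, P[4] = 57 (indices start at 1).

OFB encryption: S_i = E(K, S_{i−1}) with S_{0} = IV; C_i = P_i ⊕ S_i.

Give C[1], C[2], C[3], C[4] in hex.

C[1] = D7, C[2] = 37, C[3] = 3F, C[4] = 49

C[1]: S = E(K, 9E) = 3E; E9 ⊕ 3E = D7.
C[2]: S = E(K, 3E) = DE; E9 ⊕ DE = 37.
C[3]: S = E(K, DE) = 7E; 41 ⊕ 7E = 3F.
C[4]: S = E(K, 7E) = 1E; 57 ⊕ 1E = 49.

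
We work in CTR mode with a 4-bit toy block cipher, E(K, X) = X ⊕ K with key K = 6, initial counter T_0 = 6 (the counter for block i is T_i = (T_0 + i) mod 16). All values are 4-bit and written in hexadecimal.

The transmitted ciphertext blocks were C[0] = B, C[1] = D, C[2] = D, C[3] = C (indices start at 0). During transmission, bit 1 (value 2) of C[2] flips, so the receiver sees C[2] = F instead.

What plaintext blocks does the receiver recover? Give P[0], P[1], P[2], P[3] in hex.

P[0] = B, P[1] = C, P[2] = 1, P[3] = 3

CTR decryption: S_i = E(K, T_i) where T_i is the counter for block i; P_i = C_i ⊕ S_i.
Only C[2] changed, to F. In CTR, a change in C_i flips the same bit in P_i only; the keystream is unaffected. Decrypting the received ciphertext:
P[0]: T = 6, S = E(K, T) = 0; B ⊕ 0 = B.
P[1]: T = 7, S = E(K, T) = 1; D ⊕ 1 = C.
P[2]: T = 8, S = E(K, T) = E; F ⊕ E = 1.
P[3]: T = 9, S = E(K, T) = F; C ⊕ F = 3.
Blocks that differ from the original plaintext: P[2].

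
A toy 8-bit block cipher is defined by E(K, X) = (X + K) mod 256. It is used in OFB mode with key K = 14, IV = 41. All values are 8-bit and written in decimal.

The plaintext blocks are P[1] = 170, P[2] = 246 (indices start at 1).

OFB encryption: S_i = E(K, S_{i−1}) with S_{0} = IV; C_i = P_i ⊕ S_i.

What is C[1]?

C[1]: S = E(K, 41) = 55; 170 ⊕ 55 = 157.

C[1] = 157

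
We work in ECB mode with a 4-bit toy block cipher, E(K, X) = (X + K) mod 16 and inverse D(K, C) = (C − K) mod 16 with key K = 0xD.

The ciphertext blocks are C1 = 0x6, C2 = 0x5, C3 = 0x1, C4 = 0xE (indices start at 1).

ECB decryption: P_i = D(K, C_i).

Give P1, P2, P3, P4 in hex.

P1 = 0x9, P2 = 0x8, P3 = 0x4, P4 = 0x1

P1: D(K, 0x6) = 0x9.
P2: D(K, 0x5) = 0x8.
P3: D(K, 0x1) = 0x4.
P4: D(K, 0xE) = 0x1.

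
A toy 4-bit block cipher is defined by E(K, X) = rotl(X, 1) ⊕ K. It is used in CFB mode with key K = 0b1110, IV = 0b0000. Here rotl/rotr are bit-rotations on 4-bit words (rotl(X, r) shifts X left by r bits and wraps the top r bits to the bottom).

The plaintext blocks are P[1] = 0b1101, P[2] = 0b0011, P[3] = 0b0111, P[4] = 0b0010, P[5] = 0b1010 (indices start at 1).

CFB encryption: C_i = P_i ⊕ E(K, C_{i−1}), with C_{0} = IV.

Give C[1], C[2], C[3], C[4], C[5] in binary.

C[1]: E(K, 0b0000) = 0b1110; 0b1101 ⊕ 0b1110 = 0b0011.
C[2]: E(K, 0b0011) = 0b1000; 0b0011 ⊕ 0b1000 = 0b1011.
C[3]: E(K, 0b1011) = 0b1001; 0b0111 ⊕ 0b1001 = 0b1110.
C[4]: E(K, 0b1110) = 0b0011; 0b0010 ⊕ 0b0011 = 0b0001.
C[5]: E(K, 0b0001) = 0b1100; 0b1010 ⊕ 0b1100 = 0b0110.

C[1] = 0b0011, C[2] = 0b1011, C[3] = 0b1110, C[4] = 0b0001, C[5] = 0b0110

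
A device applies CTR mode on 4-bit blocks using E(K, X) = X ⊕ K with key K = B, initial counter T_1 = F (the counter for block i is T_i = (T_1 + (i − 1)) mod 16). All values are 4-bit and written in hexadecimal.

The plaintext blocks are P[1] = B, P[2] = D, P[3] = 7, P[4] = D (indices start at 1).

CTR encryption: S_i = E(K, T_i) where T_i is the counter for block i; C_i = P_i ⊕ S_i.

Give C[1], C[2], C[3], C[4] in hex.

C[1] = F, C[2] = 6, C[3] = D, C[4] = 4

C[1]: T = F, S = E(K, T) = 4; B ⊕ 4 = F.
C[2]: T = 0, S = E(K, T) = B; D ⊕ B = 6.
C[3]: T = 1, S = E(K, T) = A; 7 ⊕ A = D.
C[4]: T = 2, S = E(K, T) = 9; D ⊕ 9 = 4.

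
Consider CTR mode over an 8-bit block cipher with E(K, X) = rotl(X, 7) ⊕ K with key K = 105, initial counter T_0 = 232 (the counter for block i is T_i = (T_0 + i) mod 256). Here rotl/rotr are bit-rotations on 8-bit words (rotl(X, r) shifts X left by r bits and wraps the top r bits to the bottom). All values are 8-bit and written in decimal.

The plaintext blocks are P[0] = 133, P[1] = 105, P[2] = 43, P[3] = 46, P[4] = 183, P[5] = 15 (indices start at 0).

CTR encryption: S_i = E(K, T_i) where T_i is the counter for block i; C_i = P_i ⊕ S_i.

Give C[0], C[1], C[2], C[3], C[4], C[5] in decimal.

C[0] = 152, C[1] = 244, C[2] = 55, C[3] = 178, C[4] = 168, C[5] = 144

C[0]: T = 232, S = E(K, T) = 29; 133 ⊕ 29 = 152.
C[1]: T = 233, S = E(K, T) = 157; 105 ⊕ 157 = 244.
C[2]: T = 234, S = E(K, T) = 28; 43 ⊕ 28 = 55.
C[3]: T = 235, S = E(K, T) = 156; 46 ⊕ 156 = 178.
C[4]: T = 236, S = E(K, T) = 31; 183 ⊕ 31 = 168.
C[5]: T = 237, S = E(K, T) = 159; 15 ⊕ 159 = 144.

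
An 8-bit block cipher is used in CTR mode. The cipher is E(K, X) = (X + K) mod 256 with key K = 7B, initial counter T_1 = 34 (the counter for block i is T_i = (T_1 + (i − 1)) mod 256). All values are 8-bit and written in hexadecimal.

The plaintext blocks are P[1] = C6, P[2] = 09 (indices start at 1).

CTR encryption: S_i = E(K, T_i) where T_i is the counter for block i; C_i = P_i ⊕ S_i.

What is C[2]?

C[1]: T = 34, S = E(K, T) = AF; C6 ⊕ AF = 69.
C[2]: T = 35, S = E(K, T) = B0; 09 ⊕ B0 = B9.

C[2] = B9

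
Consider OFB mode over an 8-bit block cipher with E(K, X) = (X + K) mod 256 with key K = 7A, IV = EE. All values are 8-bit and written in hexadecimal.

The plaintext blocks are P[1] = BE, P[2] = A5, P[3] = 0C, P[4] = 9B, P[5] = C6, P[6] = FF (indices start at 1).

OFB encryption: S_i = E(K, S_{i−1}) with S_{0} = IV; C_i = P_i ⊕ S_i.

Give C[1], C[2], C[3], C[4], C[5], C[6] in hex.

C[1]: S = E(K, EE) = 68; BE ⊕ 68 = D6.
C[2]: S = E(K, 68) = E2; A5 ⊕ E2 = 47.
C[3]: S = E(K, E2) = 5C; 0C ⊕ 5C = 50.
C[4]: S = E(K, 5C) = D6; 9B ⊕ D6 = 4D.
C[5]: S = E(K, D6) = 50; C6 ⊕ 50 = 96.
C[6]: S = E(K, 50) = CA; FF ⊕ CA = 35.

C[1] = D6, C[2] = 47, C[3] = 50, C[4] = 4D, C[5] = 96, C[6] = 35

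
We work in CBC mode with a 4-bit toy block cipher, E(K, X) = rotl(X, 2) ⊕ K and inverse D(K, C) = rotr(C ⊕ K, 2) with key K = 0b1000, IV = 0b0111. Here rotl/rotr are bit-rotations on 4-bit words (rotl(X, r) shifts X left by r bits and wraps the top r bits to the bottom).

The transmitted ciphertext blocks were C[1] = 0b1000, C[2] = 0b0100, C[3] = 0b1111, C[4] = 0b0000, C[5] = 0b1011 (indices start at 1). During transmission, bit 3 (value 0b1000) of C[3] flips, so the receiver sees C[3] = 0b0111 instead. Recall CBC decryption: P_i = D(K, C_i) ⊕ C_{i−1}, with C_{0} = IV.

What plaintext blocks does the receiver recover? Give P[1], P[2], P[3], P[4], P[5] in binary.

P[1] = 0b0111, P[2] = 0b1011, P[3] = 0b1011, P[4] = 0b0101, P[5] = 0b1100

Only C[3] changed, to 0b0111. In CBC, a change in C_i garbles P_i and flips the same bit in P_{i+1}. Decrypting the received ciphertext:
P[1]: D(K, 0b1000) = 0b0000; 0b0000 ⊕ 0b0111 = 0b0111.
P[2]: D(K, 0b0100) = 0b0011; 0b0011 ⊕ 0b1000 = 0b1011.
P[3]: D(K, 0b0111) = 0b1111; 0b1111 ⊕ 0b0100 = 0b1011.
P[4]: D(K, 0b0000) = 0b0010; 0b0010 ⊕ 0b0111 = 0b0101.
P[5]: D(K, 0b1011) = 0b1100; 0b1100 ⊕ 0b0000 = 0b1100.
Blocks that differ from the original plaintext: P[3], P[4].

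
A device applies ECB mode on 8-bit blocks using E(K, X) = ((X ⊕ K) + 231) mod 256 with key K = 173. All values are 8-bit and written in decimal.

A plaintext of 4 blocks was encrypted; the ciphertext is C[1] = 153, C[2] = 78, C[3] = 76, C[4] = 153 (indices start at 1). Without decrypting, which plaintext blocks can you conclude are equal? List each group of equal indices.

ECB encrypts each block independently with the same key, so equal ciphertext blocks imply equal plaintext blocks.
C[1] = C[4] = 153, so P[1] = P[4].

P[1] = P[4]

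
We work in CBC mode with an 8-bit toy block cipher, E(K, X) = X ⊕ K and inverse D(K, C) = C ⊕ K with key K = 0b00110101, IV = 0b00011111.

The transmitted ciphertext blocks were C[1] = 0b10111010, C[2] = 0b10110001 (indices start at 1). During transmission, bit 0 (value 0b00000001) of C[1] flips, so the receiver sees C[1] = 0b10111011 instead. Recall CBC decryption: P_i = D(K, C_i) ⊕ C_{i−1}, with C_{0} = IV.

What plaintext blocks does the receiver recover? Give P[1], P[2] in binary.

P[1] = 0b10010001, P[2] = 0b00111111

Only C[1] changed, to 0b10111011. In CBC, a change in C_i garbles P_i and flips the same bit in P_{i+1}. Decrypting the received ciphertext:
P[1]: D(K, 0b10111011) = 0b10001110; 0b10001110 ⊕ 0b00011111 = 0b10010001.
P[2]: D(K, 0b10110001) = 0b10000100; 0b10000100 ⊕ 0b10111011 = 0b00111111.
Blocks that differ from the original plaintext: P[1], P[2].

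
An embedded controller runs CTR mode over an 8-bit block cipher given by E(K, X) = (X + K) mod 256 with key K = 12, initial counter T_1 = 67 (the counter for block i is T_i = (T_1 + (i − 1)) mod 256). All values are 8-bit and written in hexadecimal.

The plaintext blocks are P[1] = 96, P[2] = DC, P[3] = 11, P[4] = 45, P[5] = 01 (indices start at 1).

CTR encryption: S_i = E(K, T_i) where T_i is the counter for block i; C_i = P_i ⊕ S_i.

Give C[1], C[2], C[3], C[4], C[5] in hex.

C[1]: T = 67, S = E(K, T) = 79; 96 ⊕ 79 = EF.
C[2]: T = 68, S = E(K, T) = 7A; DC ⊕ 7A = A6.
C[3]: T = 69, S = E(K, T) = 7B; 11 ⊕ 7B = 6A.
C[4]: T = 6A, S = E(K, T) = 7C; 45 ⊕ 7C = 39.
C[5]: T = 6B, S = E(K, T) = 7D; 01 ⊕ 7D = 7C.

C[1] = EF, C[2] = A6, C[3] = 6A, C[4] = 39, C[5] = 7C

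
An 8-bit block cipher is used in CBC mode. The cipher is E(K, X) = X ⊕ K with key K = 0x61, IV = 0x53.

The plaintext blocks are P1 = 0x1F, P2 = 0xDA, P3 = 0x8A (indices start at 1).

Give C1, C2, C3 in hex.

CBC encryption: C_i = E(K, P_i ⊕ C_{i−1}), with C_{0} = IV.
C1: P1 ⊕ 0x53 = 0x4C; E(K, 0x4C) = 0x2D.
C2: P2 ⊕ 0x2D = 0xF7; E(K, 0xF7) = 0x96.
C3: P3 ⊕ 0x96 = 0x1C; E(K, 0x1C) = 0x7D.

C1 = 0x2D, C2 = 0x96, C3 = 0x7D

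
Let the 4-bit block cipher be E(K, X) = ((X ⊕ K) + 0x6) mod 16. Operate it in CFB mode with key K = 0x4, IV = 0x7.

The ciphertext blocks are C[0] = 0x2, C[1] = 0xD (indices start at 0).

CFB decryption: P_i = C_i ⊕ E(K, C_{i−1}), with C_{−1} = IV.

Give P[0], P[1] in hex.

P[0] = 0xB, P[1] = 0x1

P[0]: E(K, 0x7) = 0x9; 0x2 ⊕ 0x9 = 0xB.
P[1]: E(K, 0x2) = 0xC; 0xD ⊕ 0xC = 0x1.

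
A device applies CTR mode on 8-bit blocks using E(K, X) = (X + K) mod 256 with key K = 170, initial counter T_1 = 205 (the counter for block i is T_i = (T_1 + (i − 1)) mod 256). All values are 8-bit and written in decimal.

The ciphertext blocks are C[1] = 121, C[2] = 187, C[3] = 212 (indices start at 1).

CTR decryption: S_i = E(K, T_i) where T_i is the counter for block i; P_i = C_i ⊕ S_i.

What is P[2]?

P[2]: T = 206, S = E(K, T) = 120; 187 ⊕ 120 = 195.

P[2] = 195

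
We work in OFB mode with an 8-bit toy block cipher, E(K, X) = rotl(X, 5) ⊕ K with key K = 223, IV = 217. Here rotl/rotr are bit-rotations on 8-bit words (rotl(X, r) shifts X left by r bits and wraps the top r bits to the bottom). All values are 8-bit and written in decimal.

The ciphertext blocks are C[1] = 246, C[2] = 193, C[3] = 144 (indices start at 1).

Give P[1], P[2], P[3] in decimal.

P[1] = 18, P[2] = 130, P[3] = 39

OFB decryption: S_i = E(K, S_{i−1}) with S_{0} = IV; P_i = C_i ⊕ S_i.
P[1]: S = E(K, 217) = 228; 246 ⊕ 228 = 18.
P[2]: S = E(K, 228) = 67; 193 ⊕ 67 = 130.
P[3]: S = E(K, 67) = 183; 144 ⊕ 183 = 39.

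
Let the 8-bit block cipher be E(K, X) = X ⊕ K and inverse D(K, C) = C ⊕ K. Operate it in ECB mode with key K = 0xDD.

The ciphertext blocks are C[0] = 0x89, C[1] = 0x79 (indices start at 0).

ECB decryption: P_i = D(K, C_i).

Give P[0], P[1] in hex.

P[0]: D(K, 0x89) = 0x54.
P[1]: D(K, 0x79) = 0xA4.

P[0] = 0x54, P[1] = 0xA4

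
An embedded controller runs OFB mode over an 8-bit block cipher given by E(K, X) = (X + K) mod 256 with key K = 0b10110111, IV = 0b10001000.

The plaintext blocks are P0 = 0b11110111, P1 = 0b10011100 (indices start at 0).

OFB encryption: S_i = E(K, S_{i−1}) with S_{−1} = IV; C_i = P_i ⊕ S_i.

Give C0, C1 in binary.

C0: S = E(K, 0b10001000) = 0b00111111; 0b11110111 ⊕ 0b00111111 = 0b11001000.
C1: S = E(K, 0b00111111) = 0b11110110; 0b10011100 ⊕ 0b11110110 = 0b01101010.

C0 = 0b11001000, C1 = 0b01101010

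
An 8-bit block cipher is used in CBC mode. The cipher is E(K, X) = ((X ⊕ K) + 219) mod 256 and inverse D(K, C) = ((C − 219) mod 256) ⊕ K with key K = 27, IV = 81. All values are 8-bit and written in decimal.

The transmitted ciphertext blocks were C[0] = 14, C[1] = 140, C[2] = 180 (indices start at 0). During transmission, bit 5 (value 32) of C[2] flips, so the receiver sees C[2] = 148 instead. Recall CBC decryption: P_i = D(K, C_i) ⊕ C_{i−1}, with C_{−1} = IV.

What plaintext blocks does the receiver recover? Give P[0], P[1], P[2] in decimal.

Only C[2] changed, to 148. In CBC, a change in C_i garbles P_i and flips the same bit in P_{i+1}. Decrypting the received ciphertext:
P[0]: D(K, 14) = 40; 40 ⊕ 81 = 121.
P[1]: D(K, 140) = 170; 170 ⊕ 14 = 164.
P[2]: D(K, 148) = 162; 162 ⊕ 140 = 46.
Blocks that differ from the original plaintext: P[2].

P[0] = 121, P[1] = 164, P[2] = 46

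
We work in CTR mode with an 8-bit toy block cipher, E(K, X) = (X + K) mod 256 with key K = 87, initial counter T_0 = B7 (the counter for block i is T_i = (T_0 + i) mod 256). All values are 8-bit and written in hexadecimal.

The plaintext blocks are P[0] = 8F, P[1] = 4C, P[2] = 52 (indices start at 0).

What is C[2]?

CTR encryption: S_i = E(K, T_i) where T_i is the counter for block i; C_i = P_i ⊕ S_i.
C[0]: T = B7, S = E(K, T) = 3E; 8F ⊕ 3E = B1.
C[1]: T = B8, S = E(K, T) = 3F; 4C ⊕ 3F = 73.
C[2]: T = B9, S = E(K, T) = 40; 52 ⊕ 40 = 12.

C[2] = 12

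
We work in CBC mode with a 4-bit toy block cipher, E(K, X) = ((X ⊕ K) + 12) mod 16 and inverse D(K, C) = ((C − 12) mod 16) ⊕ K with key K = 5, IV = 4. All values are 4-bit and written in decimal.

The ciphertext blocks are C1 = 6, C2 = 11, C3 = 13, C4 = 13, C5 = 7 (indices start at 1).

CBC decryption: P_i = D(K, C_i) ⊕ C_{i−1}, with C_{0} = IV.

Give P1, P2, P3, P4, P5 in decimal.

P1: D(K, 6) = 15; 15 ⊕ 4 = 11.
P2: D(K, 11) = 10; 10 ⊕ 6 = 12.
P3: D(K, 13) = 4; 4 ⊕ 11 = 15.
P4: D(K, 13) = 4; 4 ⊕ 13 = 9.
P5: D(K, 7) = 14; 14 ⊕ 13 = 3.

P1 = 11, P2 = 12, P3 = 15, P4 = 9, P5 = 3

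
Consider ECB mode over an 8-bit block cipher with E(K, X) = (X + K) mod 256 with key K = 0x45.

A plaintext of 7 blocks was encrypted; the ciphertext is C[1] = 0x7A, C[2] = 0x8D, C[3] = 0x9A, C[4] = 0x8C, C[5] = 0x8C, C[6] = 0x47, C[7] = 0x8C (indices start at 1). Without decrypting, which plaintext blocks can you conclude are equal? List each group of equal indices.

ECB encrypts each block independently with the same key, so equal ciphertext blocks imply equal plaintext blocks.
C[4] = C[5] = C[7] = 0x8C, so P[4] = P[5] = P[7].

P[4] = P[5] = P[7]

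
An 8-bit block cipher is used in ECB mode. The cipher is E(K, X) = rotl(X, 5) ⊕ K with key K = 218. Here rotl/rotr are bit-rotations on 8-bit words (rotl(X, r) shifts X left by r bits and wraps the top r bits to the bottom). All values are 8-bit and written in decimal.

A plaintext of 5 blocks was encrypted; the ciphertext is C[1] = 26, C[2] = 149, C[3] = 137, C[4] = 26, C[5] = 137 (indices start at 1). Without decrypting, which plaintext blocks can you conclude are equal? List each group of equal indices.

ECB encrypts each block independently with the same key, so equal ciphertext blocks imply equal plaintext blocks.
C[1] = C[4] = 26, so P[1] = P[4].
C[3] = C[5] = 137, so P[3] = P[5].

P[1] = P[4]; P[3] = P[5]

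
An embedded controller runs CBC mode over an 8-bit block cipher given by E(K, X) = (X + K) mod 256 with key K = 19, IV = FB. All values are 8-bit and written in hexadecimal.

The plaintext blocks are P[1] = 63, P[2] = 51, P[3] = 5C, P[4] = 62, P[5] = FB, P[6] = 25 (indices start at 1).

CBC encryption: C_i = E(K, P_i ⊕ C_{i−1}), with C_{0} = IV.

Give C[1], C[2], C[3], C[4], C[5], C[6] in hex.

C[1]: P[1] ⊕ FB = 98; E(K, 98) = B1.
C[2]: P[2] ⊕ B1 = E0; E(K, E0) = F9.
C[3]: P[3] ⊕ F9 = A5; E(K, A5) = BE.
C[4]: P[4] ⊕ BE = DC; E(K, DC) = F5.
C[5]: P[5] ⊕ F5 = 0E; E(K, 0E) = 27.
C[6]: P[6] ⊕ 27 = 02; E(K, 02) = 1B.

C[1] = B1, C[2] = F9, C[3] = BE, C[4] = F5, C[5] = 27, C[6] = 1B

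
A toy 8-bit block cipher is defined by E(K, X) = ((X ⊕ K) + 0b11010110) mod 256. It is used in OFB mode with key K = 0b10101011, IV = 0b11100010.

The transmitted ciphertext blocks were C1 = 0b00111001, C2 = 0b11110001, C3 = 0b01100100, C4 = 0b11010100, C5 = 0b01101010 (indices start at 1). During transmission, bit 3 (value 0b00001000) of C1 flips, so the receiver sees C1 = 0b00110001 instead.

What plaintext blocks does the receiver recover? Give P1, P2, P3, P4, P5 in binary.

P1 = 0b00101110, P2 = 0b01111011, P3 = 0b10010011, P4 = 0b11100110, P5 = 0b00000101

OFB decryption: S_i = E(K, S_{i−1}) with S_{0} = IV; P_i = C_i ⊕ S_i.
Only C1 changed, to 0b00110001. In OFB, a change in C_i flips the same bit in P_i only; the keystream is unaffected. Decrypting the received ciphertext:
P1: S = E(K, 0b11100010) = 0b00011111; 0b00110001 ⊕ 0b00011111 = 0b00101110.
P2: S = E(K, 0b00011111) = 0b10001010; 0b11110001 ⊕ 0b10001010 = 0b01111011.
P3: S = E(K, 0b10001010) = 0b11110111; 0b01100100 ⊕ 0b11110111 = 0b10010011.
P4: S = E(K, 0b11110111) = 0b00110010; 0b11010100 ⊕ 0b00110010 = 0b11100110.
P5: S = E(K, 0b00110010) = 0b01101111; 0b01101010 ⊕ 0b01101111 = 0b00000101.
Blocks that differ from the original plaintext: P1.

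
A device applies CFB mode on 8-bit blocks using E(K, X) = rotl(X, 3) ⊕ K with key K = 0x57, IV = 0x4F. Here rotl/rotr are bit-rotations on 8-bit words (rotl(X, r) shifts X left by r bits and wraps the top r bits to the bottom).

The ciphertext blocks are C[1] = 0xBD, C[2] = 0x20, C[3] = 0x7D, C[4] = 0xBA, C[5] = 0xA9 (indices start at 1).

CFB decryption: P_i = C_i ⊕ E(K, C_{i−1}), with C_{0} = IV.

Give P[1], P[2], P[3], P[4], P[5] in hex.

P[1]: E(K, 0x4F) = 0x2D; 0xBD ⊕ 0x2D = 0x90.
P[2]: E(K, 0xBD) = 0xBA; 0x20 ⊕ 0xBA = 0x9A.
P[3]: E(K, 0x20) = 0x56; 0x7D ⊕ 0x56 = 0x2B.
P[4]: E(K, 0x7D) = 0xBC; 0xBA ⊕ 0xBC = 0x06.
P[5]: E(K, 0xBA) = 0x82; 0xA9 ⊕ 0x82 = 0x2B.

P[1] = 0x90, P[2] = 0x9A, P[3] = 0x2B, P[4] = 0x06, P[5] = 0x2B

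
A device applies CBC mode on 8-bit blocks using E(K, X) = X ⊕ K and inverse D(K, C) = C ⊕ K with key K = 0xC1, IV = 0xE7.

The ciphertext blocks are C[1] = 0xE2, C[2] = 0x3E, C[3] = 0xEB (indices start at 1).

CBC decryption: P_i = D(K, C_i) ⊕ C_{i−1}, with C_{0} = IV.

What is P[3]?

P[3] = 0x14

P[3]: D(K, 0xEB) = 0x2A; 0x2A ⊕ 0x3E = 0x14.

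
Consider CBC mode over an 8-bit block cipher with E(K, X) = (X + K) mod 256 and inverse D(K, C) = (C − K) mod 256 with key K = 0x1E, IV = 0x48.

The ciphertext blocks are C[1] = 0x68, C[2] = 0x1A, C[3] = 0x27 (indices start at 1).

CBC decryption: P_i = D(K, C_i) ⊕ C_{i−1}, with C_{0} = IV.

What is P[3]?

P[3] = 0x13

P[3]: D(K, 0x27) = 0x09; 0x09 ⊕ 0x1A = 0x13.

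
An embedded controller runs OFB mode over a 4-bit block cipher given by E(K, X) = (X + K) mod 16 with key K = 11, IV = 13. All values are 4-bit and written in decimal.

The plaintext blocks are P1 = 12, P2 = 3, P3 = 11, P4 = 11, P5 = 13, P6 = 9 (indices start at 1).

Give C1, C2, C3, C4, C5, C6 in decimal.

C1 = 4, C2 = 0, C3 = 5, C4 = 2, C5 = 9, C6 = 6

OFB encryption: S_i = E(K, S_{i−1}) with S_{0} = IV; C_i = P_i ⊕ S_i.
C1: S = E(K, 13) = 8; 12 ⊕ 8 = 4.
C2: S = E(K, 8) = 3; 3 ⊕ 3 = 0.
C3: S = E(K, 3) = 14; 11 ⊕ 14 = 5.
C4: S = E(K, 14) = 9; 11 ⊕ 9 = 2.
C5: S = E(K, 9) = 4; 13 ⊕ 4 = 9.
C6: S = E(K, 4) = 15; 9 ⊕ 15 = 6.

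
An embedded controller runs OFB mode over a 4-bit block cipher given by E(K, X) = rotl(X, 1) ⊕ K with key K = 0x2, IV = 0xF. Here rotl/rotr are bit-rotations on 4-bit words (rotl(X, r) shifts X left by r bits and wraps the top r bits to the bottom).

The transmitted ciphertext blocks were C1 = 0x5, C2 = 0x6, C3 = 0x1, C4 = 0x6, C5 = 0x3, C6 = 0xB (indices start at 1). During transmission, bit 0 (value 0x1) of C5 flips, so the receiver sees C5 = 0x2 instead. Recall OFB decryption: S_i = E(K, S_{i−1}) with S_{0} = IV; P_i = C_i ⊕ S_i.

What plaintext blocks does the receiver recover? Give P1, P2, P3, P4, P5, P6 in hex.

P1 = 0x8, P2 = 0xF, P3 = 0x0, P4 = 0x6, P5 = 0x0, P6 = 0xD

Only C5 changed, to 0x2. In OFB, a change in C_i flips the same bit in P_i only; the keystream is unaffected. Decrypting the received ciphertext:
P1: S = E(K, 0xF) = 0xD; 0x5 ⊕ 0xD = 0x8.
P2: S = E(K, 0xD) = 0x9; 0x6 ⊕ 0x9 = 0xF.
P3: S = E(K, 0x9) = 0x1; 0x1 ⊕ 0x1 = 0x0.
P4: S = E(K, 0x1) = 0x0; 0x6 ⊕ 0x0 = 0x6.
P5: S = E(K, 0x0) = 0x2; 0x2 ⊕ 0x2 = 0x0.
P6: S = E(K, 0x2) = 0x6; 0xB ⊕ 0x6 = 0xD.
Blocks that differ from the original plaintext: P5.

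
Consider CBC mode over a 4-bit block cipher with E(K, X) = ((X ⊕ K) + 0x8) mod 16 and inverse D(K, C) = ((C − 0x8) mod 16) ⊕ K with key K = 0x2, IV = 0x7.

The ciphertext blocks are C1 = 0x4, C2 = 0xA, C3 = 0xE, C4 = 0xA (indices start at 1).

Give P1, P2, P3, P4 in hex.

CBC decryption: P_i = D(K, C_i) ⊕ C_{i−1}, with C_{0} = IV.
P1: D(K, 0x4) = 0xE; 0xE ⊕ 0x7 = 0x9.
P2: D(K, 0xA) = 0x0; 0x0 ⊕ 0x4 = 0x4.
P3: D(K, 0xE) = 0x4; 0x4 ⊕ 0xA = 0xE.
P4: D(K, 0xA) = 0x0; 0x0 ⊕ 0xE = 0xE.

P1 = 0x9, P2 = 0x4, P3 = 0xE, P4 = 0xE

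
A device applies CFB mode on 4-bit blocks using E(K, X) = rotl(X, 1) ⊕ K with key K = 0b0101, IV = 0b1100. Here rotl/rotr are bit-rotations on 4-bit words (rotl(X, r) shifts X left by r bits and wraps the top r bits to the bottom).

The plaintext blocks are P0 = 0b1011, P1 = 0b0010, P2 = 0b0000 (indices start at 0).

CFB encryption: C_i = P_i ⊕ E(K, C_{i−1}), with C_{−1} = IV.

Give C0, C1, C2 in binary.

C0 = 0b0111, C1 = 0b1001, C2 = 0b0110

C0: E(K, 0b1100) = 0b1100; 0b1011 ⊕ 0b1100 = 0b0111.
C1: E(K, 0b0111) = 0b1011; 0b0010 ⊕ 0b1011 = 0b1001.
C2: E(K, 0b1001) = 0b0110; 0b0000 ⊕ 0b0110 = 0b0110.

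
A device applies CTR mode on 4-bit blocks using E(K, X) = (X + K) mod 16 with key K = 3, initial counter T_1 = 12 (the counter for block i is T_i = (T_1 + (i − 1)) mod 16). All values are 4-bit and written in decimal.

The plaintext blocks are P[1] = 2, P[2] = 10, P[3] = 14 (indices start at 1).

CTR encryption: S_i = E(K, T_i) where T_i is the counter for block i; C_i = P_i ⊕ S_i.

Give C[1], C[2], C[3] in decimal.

C[1]: T = 12, S = E(K, T) = 15; 2 ⊕ 15 = 13.
C[2]: T = 13, S = E(K, T) = 0; 10 ⊕ 0 = 10.
C[3]: T = 14, S = E(K, T) = 1; 14 ⊕ 1 = 15.

C[1] = 13, C[2] = 10, C[3] = 15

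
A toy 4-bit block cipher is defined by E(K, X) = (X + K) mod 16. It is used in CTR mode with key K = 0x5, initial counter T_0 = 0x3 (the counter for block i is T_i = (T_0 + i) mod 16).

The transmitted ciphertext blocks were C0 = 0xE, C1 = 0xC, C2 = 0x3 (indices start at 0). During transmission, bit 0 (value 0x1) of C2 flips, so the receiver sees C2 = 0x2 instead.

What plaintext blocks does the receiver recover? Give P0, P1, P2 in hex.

CTR decryption: S_i = E(K, T_i) where T_i is the counter for block i; P_i = C_i ⊕ S_i.
Only C2 changed, to 0x2. In CTR, a change in C_i flips the same bit in P_i only; the keystream is unaffected. Decrypting the received ciphertext:
P0: T = 0x3, S = E(K, T) = 0x8; 0xE ⊕ 0x8 = 0x6.
P1: T = 0x4, S = E(K, T) = 0x9; 0xC ⊕ 0x9 = 0x5.
P2: T = 0x5, S = E(K, T) = 0xA; 0x2 ⊕ 0xA = 0x8.
Blocks that differ from the original plaintext: P2.

P0 = 0x6, P1 = 0x5, P2 = 0x8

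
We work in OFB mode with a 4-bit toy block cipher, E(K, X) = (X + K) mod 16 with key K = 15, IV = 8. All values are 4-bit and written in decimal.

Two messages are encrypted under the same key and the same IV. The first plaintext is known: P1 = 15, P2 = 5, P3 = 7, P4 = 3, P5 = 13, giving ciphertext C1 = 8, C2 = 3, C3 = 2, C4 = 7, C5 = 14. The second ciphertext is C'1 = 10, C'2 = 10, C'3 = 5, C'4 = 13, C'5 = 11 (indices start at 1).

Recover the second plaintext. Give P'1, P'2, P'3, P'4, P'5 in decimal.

In OFB with a reused IV, both messages share the same keystream S_i, so C_i ⊕ C'_i = P_i ⊕ P'_i and thus P'_i = P_i ⊕ C_i ⊕ C'_i.
P'1: 15 ⊕ 8 ⊕ 10 = 13.
P'2: 5 ⊕ 3 ⊕ 10 = 12.
P'3: 7 ⊕ 2 ⊕ 5 = 0.
P'4: 3 ⊕ 7 ⊕ 13 = 9.
P'5: 13 ⊕ 14 ⊕ 11 = 8.

P'1 = 13, P'2 = 12, P'3 = 0, P'4 = 9, P'5 = 8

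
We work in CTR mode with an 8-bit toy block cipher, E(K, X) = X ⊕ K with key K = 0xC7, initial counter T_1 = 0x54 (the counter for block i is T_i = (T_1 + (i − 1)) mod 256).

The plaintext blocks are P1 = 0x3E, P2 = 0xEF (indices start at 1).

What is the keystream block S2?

0x92

CTR encryption: S_i = E(K, T_i) where T_i is the counter for block i; C_i = P_i ⊕ S_i.
C1: T = 0x54, S = E(K, T) = 0x93; 0x3E ⊕ 0x93 = 0xAD.
C2: T = 0x55, S = E(K, T) = 0x92; 0xEF ⊕ 0x92 = 0x7D.
So S2 = 0x92.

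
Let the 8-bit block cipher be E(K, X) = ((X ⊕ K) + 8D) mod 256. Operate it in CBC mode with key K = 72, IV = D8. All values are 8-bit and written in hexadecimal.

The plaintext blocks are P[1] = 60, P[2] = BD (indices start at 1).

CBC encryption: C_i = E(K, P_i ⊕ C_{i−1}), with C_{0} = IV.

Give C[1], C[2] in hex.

C[1]: P[1] ⊕ D8 = B8; E(K, B8) = 57.
C[2]: P[2] ⊕ 57 = EA; E(K, EA) = 25.

C[1] = 57, C[2] = 25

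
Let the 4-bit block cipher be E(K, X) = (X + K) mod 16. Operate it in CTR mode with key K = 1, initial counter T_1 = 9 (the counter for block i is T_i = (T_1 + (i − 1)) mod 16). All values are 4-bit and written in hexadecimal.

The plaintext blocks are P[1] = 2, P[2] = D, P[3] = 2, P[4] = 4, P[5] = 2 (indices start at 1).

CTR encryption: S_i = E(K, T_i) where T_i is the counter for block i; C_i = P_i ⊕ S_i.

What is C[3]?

C[1]: T = 9, S = E(K, T) = A; 2 ⊕ A = 8.
C[2]: T = A, S = E(K, T) = B; D ⊕ B = 6.
C[3]: T = B, S = E(K, T) = C; 2 ⊕ C = E.

C[3] = E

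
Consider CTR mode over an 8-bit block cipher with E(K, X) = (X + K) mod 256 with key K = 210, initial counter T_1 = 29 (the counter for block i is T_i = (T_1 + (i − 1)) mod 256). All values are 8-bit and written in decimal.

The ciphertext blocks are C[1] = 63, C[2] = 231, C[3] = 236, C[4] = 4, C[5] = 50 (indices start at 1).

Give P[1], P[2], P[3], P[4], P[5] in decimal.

CTR decryption: S_i = E(K, T_i) where T_i is the counter for block i; P_i = C_i ⊕ S_i.
P[1]: T = 29, S = E(K, T) = 239; 63 ⊕ 239 = 208.
P[2]: T = 30, S = E(K, T) = 240; 231 ⊕ 240 = 23.
P[3]: T = 31, S = E(K, T) = 241; 236 ⊕ 241 = 29.
P[4]: T = 32, S = E(K, T) = 242; 4 ⊕ 242 = 246.
P[5]: T = 33, S = E(K, T) = 243; 50 ⊕ 243 = 193.

P[1] = 208, P[2] = 23, P[3] = 29, P[4] = 246, P[5] = 193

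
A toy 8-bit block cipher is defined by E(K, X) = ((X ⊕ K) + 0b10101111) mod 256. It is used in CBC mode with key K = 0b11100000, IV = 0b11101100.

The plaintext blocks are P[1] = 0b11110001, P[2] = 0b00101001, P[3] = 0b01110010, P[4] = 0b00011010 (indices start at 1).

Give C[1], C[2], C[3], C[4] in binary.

CBC encryption: C_i = E(K, P_i ⊕ C_{i−1}), with C_{0} = IV.
C[1]: P[1] ⊕ 0b11101100 = 0b00011101; E(K, 0b00011101) = 0b10101100.
C[2]: P[2] ⊕ 0b10101100 = 0b10000101; E(K, 0b10000101) = 0b00010100.
C[3]: P[3] ⊕ 0b00010100 = 0b01100110; E(K, 0b01100110) = 0b00110101.
C[4]: P[4] ⊕ 0b00110101 = 0b00101111; E(K, 0b00101111) = 0b01111110.

C[1] = 0b10101100, C[2] = 0b00010100, C[3] = 0b00110101, C[4] = 0b01111110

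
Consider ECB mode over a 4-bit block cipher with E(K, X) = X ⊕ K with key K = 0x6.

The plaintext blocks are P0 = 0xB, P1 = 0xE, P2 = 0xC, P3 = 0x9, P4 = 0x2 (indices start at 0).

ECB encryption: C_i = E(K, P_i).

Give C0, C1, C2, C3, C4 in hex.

C0 = 0xD, C1 = 0x8, C2 = 0xA, C3 = 0xF, C4 = 0x4

C0: E(K, 0xB) = 0xD.
C1: E(K, 0xE) = 0x8.
C2: E(K, 0xC) = 0xA.
C3: E(K, 0x9) = 0xF.
C4: E(K, 0x2) = 0x4.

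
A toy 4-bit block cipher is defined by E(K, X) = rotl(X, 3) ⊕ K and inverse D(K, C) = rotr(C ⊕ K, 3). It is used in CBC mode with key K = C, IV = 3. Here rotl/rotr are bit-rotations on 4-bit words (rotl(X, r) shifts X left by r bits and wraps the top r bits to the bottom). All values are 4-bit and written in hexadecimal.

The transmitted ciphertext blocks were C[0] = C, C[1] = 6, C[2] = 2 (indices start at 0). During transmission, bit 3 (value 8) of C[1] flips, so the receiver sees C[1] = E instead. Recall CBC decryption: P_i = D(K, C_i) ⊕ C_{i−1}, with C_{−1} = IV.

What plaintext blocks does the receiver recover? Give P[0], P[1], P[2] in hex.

Only C[1] changed, to E. In CBC, a change in C_i garbles P_i and flips the same bit in P_{i+1}. Decrypting the received ciphertext:
P[0]: D(K, C) = 0; 0 ⊕ 3 = 3.
P[1]: D(K, E) = 4; 4 ⊕ C = 8.
P[2]: D(K, 2) = D; D ⊕ E = 3.
Blocks that differ from the original plaintext: P[1], P[2].

P[0] = 3, P[1] = 8, P[2] = 3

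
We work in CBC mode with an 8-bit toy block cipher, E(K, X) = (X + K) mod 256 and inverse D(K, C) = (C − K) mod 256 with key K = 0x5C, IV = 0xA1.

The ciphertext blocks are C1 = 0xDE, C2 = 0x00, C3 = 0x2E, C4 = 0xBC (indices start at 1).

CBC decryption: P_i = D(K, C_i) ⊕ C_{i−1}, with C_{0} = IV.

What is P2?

P2 = 0x7A

P2: D(K, 0x00) = 0xA4; 0xA4 ⊕ 0xDE = 0x7A.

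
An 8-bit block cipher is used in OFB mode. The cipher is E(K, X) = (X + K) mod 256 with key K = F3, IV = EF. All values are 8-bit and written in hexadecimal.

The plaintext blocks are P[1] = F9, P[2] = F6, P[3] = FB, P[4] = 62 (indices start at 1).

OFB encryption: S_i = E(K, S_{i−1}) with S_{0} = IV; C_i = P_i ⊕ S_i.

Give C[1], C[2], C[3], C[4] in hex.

C[1] = 1B, C[2] = 23, C[3] = 33, C[4] = D9

C[1]: S = E(K, EF) = E2; F9 ⊕ E2 = 1B.
C[2]: S = E(K, E2) = D5; F6 ⊕ D5 = 23.
C[3]: S = E(K, D5) = C8; FB ⊕ C8 = 33.
C[4]: S = E(K, C8) = BB; 62 ⊕ BB = D9.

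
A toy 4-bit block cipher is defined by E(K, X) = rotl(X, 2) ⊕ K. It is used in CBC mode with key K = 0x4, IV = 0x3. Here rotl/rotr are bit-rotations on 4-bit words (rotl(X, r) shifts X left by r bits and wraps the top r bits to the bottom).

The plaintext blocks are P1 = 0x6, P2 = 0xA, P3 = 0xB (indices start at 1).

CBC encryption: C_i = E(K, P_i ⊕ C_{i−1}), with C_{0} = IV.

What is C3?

C3 = 0x0

C1: P1 ⊕ 0x3 = 0x5; E(K, 0x5) = 0x1.
C2: P2 ⊕ 0x1 = 0xB; E(K, 0xB) = 0xA.
C3: P3 ⊕ 0xA = 0x1; E(K, 0x1) = 0x0.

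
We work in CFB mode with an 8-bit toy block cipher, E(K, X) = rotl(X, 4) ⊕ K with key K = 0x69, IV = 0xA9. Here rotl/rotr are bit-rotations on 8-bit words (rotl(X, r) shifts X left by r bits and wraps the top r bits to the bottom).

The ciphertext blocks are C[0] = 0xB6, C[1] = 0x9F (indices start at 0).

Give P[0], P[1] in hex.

CFB decryption: P_i = C_i ⊕ E(K, C_{i−1}), with C_{−1} = IV.
P[0]: E(K, 0xA9) = 0xF3; 0xB6 ⊕ 0xF3 = 0x45.
P[1]: E(K, 0xB6) = 0x02; 0x9F ⊕ 0x02 = 0x9D.

P[0] = 0x45, P[1] = 0x9D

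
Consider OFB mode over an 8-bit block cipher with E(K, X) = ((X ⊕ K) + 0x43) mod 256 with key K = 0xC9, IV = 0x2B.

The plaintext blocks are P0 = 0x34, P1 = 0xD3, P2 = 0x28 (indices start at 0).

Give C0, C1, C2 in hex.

C0 = 0x11, C1 = 0xFC, C2 = 0x01

OFB encryption: S_i = E(K, S_{i−1}) with S_{−1} = IV; C_i = P_i ⊕ S_i.
C0: S = E(K, 0x2B) = 0x25; 0x34 ⊕ 0x25 = 0x11.
C1: S = E(K, 0x25) = 0x2F; 0xD3 ⊕ 0x2F = 0xFC.
C2: S = E(K, 0x2F) = 0x29; 0x28 ⊕ 0x29 = 0x01.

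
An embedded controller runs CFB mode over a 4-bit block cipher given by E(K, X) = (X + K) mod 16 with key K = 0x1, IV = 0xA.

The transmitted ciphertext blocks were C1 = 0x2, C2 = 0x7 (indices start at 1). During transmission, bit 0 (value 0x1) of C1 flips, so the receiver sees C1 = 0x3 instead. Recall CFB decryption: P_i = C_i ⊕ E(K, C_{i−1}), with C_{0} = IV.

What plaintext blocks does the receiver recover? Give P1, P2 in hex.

Only C1 changed, to 0x3. In CFB, a change in C_i flips the same bit in P_i and garbles P_{i+1}. Decrypting the received ciphertext:
P1: E(K, 0xA) = 0xB; 0x3 ⊕ 0xB = 0x8.
P2: E(K, 0x3) = 0x4; 0x7 ⊕ 0x4 = 0x3.
Blocks that differ from the original plaintext: P1, P2.

P1 = 0x8, P2 = 0x3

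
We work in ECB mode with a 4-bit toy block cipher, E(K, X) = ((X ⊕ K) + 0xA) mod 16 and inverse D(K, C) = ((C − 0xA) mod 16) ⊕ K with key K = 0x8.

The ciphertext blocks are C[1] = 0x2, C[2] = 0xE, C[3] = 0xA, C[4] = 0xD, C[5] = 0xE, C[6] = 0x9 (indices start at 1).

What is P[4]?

ECB decryption: P_i = D(K, C_i).
P[4]: D(K, 0xD) = 0xB.

P[4] = 0xB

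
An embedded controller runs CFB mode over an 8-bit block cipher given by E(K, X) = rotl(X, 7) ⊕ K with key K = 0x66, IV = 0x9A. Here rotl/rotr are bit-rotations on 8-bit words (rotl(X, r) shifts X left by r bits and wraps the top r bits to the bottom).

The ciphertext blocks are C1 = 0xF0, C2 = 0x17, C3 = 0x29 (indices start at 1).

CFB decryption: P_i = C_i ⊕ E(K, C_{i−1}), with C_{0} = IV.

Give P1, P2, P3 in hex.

P1: E(K, 0x9A) = 0x2B; 0xF0 ⊕ 0x2B = 0xDB.
P2: E(K, 0xF0) = 0x1E; 0x17 ⊕ 0x1E = 0x09.
P3: E(K, 0x17) = 0xED; 0x29 ⊕ 0xED = 0xC4.

P1 = 0xDB, P2 = 0x09, P3 = 0xC4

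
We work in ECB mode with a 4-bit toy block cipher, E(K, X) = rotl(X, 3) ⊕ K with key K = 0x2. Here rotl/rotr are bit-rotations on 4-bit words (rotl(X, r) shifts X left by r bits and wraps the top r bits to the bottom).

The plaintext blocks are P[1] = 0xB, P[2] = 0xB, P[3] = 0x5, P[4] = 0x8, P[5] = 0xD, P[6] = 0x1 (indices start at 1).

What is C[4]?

C[4] = 0x6

ECB encryption: C_i = E(K, P_i).
C[4]: E(K, 0x8) = 0x6.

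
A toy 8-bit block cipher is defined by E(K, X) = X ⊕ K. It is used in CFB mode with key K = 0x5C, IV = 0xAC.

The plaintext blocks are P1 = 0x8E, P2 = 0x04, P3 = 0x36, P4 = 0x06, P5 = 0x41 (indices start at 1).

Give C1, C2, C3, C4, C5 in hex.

C1 = 0x7E, C2 = 0x26, C3 = 0x4C, C4 = 0x16, C5 = 0x0B

CFB encryption: C_i = P_i ⊕ E(K, C_{i−1}), with C_{0} = IV.
C1: E(K, 0xAC) = 0xF0; 0x8E ⊕ 0xF0 = 0x7E.
C2: E(K, 0x7E) = 0x22; 0x04 ⊕ 0x22 = 0x26.
C3: E(K, 0x26) = 0x7A; 0x36 ⊕ 0x7A = 0x4C.
C4: E(K, 0x4C) = 0x10; 0x06 ⊕ 0x10 = 0x16.
C5: E(K, 0x16) = 0x4A; 0x41 ⊕ 0x4A = 0x0B.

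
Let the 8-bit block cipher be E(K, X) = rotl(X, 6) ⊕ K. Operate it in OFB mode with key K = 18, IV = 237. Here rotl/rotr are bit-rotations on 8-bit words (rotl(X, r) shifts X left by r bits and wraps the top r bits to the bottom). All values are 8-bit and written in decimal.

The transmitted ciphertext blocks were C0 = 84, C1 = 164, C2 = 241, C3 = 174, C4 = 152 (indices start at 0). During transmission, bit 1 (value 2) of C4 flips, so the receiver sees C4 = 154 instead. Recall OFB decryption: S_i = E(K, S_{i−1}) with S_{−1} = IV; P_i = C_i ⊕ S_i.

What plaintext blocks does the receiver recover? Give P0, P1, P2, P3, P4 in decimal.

P0 = 61, P1 = 236, P2 = 241, P3 = 188, P4 = 12

Only C4 changed, to 154. In OFB, a change in C_i flips the same bit in P_i only; the keystream is unaffected. Decrypting the received ciphertext:
P0: S = E(K, 237) = 105; 84 ⊕ 105 = 61.
P1: S = E(K, 105) = 72; 164 ⊕ 72 = 236.
P2: S = E(K, 72) = 0; 241 ⊕ 0 = 241.
P3: S = E(K, 0) = 18; 174 ⊕ 18 = 188.
P4: S = E(K, 18) = 150; 154 ⊕ 150 = 12.
Blocks that differ from the original plaintext: P4.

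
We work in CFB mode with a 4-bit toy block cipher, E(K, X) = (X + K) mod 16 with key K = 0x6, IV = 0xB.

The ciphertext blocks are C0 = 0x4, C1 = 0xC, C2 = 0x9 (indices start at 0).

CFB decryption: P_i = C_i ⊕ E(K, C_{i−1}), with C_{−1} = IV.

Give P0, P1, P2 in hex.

P0: E(K, 0xB) = 0x1; 0x4 ⊕ 0x1 = 0x5.
P1: E(K, 0x4) = 0xA; 0xC ⊕ 0xA = 0x6.
P2: E(K, 0xC) = 0x2; 0x9 ⊕ 0x2 = 0xB.

P0 = 0x5, P1 = 0x6, P2 = 0xB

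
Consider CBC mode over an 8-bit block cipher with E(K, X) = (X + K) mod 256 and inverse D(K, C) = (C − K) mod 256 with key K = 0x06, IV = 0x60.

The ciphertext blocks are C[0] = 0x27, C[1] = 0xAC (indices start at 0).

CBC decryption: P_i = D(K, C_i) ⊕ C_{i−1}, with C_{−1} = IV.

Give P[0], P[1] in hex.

P[0]: D(K, 0x27) = 0x21; 0x21 ⊕ 0x60 = 0x41.
P[1]: D(K, 0xAC) = 0xA6; 0xA6 ⊕ 0x27 = 0x81.

P[0] = 0x41, P[1] = 0x81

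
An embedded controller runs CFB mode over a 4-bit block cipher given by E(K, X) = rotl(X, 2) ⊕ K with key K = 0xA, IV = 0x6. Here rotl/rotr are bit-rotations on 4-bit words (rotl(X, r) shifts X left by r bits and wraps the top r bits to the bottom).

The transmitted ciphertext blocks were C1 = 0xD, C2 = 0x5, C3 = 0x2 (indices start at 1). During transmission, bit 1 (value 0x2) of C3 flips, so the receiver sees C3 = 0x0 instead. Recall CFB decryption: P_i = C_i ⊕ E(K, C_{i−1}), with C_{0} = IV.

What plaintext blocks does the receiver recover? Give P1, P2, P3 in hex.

Only C3 changed, to 0x0. In CFB, a change in C_i flips the same bit in P_i and garbles P_{i+1}. Decrypting the received ciphertext:
P1: E(K, 0x6) = 0x3; 0xD ⊕ 0x3 = 0xE.
P2: E(K, 0xD) = 0xD; 0x5 ⊕ 0xD = 0x8.
P3: E(K, 0x5) = 0xF; 0x0 ⊕ 0xF = 0xF.
Blocks that differ from the original plaintext: P3.

P1 = 0xE, P2 = 0x8, P3 = 0xF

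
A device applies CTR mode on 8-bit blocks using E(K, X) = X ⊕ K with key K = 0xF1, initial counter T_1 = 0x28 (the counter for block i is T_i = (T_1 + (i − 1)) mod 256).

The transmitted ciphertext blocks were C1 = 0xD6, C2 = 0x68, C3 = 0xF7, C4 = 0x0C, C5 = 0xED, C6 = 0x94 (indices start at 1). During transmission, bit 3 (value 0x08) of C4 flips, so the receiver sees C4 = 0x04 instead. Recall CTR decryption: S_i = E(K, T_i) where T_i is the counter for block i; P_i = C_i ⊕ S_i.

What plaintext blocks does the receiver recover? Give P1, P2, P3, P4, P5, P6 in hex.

P1 = 0x0F, P2 = 0xB0, P3 = 0x2C, P4 = 0xDE, P5 = 0x30, P6 = 0x48

Only C4 changed, to 0x04. In CTR, a change in C_i flips the same bit in P_i only; the keystream is unaffected. Decrypting the received ciphertext:
P1: T = 0x28, S = E(K, T) = 0xD9; 0xD6 ⊕ 0xD9 = 0x0F.
P2: T = 0x29, S = E(K, T) = 0xD8; 0x68 ⊕ 0xD8 = 0xB0.
P3: T = 0x2A, S = E(K, T) = 0xDB; 0xF7 ⊕ 0xDB = 0x2C.
P4: T = 0x2B, S = E(K, T) = 0xDA; 0x04 ⊕ 0xDA = 0xDE.
P5: T = 0x2C, S = E(K, T) = 0xDD; 0xED ⊕ 0xDD = 0x30.
P6: T = 0x2D, S = E(K, T) = 0xDC; 0x94 ⊕ 0xDC = 0x48.
Blocks that differ from the original plaintext: P4.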